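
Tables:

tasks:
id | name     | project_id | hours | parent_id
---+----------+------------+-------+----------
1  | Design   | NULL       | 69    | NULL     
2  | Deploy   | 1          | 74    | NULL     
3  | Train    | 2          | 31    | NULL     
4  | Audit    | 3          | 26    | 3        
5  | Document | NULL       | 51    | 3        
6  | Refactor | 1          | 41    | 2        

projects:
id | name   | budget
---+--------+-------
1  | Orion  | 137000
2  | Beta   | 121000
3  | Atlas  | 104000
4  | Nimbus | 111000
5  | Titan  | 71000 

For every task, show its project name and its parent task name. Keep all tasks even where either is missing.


Two LEFT JOINs from the same base table tasks: one to projects via project_id, one to tasks itself via parent_id. Both are LEFT so every task is preserved.
Match against projects:
  - task 1 (Design): project_id=NULL, no match -> kept with NULL
  - task 2 (Deploy): project_id=1 -> matches Orion
  - task 3 (Train): project_id=2 -> matches Beta
  - task 4 (Audit): project_id=3 -> matches Atlas
  - task 5 (Document): project_id=NULL, no match -> kept with NULL
  - task 6 (Refactor): project_id=1 -> matches Orion
Match against tasks (self):
  - task 1 (Design): parent_id=NULL -> NULL
  - task 2 (Deploy): parent_id=NULL -> NULL
  - task 3 (Train): parent_id=NULL -> NULL
  - task 4 (Audit): parent_id=3 -> Train
  - task 5 (Document): parent_id=3 -> Train
  - task 6 (Refactor): parent_id=2 -> Deploy

SQL:
SELECT a.name, b.name AS project, c.name AS parent
FROM tasks a
LEFT JOIN projects b ON a.project_id = b.id
LEFT JOIN tasks c ON a.parent_id = c.id

Result:
name     | project | parent
---------+---------+-------
Design   | NULL    | NULL  
Deploy   | Orion   | NULL  
Train    | Beta    | NULL  
Audit    | Atlas   | Train 
Document | NULL    | Train 
Refactor | Orion   | Deploy


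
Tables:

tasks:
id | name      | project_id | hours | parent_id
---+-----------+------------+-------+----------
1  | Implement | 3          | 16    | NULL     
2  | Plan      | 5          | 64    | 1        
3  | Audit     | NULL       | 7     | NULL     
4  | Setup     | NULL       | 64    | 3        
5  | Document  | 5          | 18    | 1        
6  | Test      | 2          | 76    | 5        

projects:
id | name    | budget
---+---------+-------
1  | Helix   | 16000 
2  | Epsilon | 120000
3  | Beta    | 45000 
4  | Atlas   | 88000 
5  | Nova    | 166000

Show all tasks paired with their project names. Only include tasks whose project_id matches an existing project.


INNER JOIN keeps only tasks rows whose project_id matches an id in projects. Walk through each task:
  - task 1 (Implement): project_id=3 -> matches Beta
  - task 2 (Plan): project_id=5 -> matches Nova
  - task 3 (Audit): project_id=NULL, no match -> dropped
  - task 4 (Setup): project_id=NULL, no match -> dropped
  - task 5 (Document): project_id=5 -> matches Nova
  - task 6 (Test): project_id=2 -> matches Epsilon
So 2 of 6 rows are dropped.

SQL:
SELECT a.name, b.name AS project
FROM tasks a
INNER JOIN projects b ON a.project_id = b.id

Result:
name      | project
----------+--------
Implement | Beta   
Plan      | Nova   
Document  | Nova   
Test      | Epsilon


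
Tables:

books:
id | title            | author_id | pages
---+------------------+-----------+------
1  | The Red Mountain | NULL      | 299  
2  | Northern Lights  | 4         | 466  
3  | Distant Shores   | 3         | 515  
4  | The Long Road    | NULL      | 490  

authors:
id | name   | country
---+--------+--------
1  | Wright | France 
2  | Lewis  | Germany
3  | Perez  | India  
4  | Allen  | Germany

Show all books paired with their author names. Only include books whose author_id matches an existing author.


INNER JOIN keeps only books rows whose author_id matches an id in authors. Walk through each book:
  - book 1 (The Red Mountain): author_id=NULL, no match -> dropped
  - book 2 (Northern Lights): author_id=4 -> matches Allen
  - book 3 (Distant Shores): author_id=3 -> matches Perez
  - book 4 (The Long Road): author_id=NULL, no match -> dropped
So 2 of 4 rows are dropped.

SQL:
SELECT a.title, b.name AS author
FROM books a
INNER JOIN authors b ON a.author_id = b.id

Result:
title           | author
----------------+-------
Northern Lights | Allen 
Distant Shores  | Perez 


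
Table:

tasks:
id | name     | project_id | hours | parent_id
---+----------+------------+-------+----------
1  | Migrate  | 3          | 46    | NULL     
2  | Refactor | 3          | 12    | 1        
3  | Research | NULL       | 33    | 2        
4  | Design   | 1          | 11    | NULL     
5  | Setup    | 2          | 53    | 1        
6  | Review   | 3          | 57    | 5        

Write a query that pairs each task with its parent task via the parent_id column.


This is a self-join: tasks is joined to a second copy of itself, matching each row's parent_id to another row's id. Use LEFT JOIN so rows with parent_id=NULL are kept.
  - task 1 (Migrate): parent_id=NULL -> NULL
  - task 2 (Refactor): parent_id=1 -> Migrate
  - task 3 (Research): parent_id=2 -> Refactor
  - task 4 (Design): parent_id=NULL -> NULL
  - task 5 (Setup): parent_id=1 -> Migrate
  - task 6 (Review): parent_id=5 -> Setup

SQL:
SELECT a.name AS item, b.name AS parent
FROM tasks a
LEFT JOIN tasks b ON a.parent_id = b.id

Result:
item     | parent  
---------+---------
Migrate  | NULL    
Refactor | Migrate 
Research | Refactor
Design   | NULL    
Setup    | Migrate 
Review   | Setup   


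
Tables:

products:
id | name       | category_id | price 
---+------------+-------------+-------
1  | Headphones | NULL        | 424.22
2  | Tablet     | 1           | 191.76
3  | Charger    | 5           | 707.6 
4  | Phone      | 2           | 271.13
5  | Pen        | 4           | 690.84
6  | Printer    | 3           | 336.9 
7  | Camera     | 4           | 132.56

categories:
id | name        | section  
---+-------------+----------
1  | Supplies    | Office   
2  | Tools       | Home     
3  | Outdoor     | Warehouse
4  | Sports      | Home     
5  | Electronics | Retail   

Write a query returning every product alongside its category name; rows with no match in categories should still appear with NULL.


LEFT JOIN keeps every row from products (the left table); where category_id has no match in categories, the category columns become NULL. Walk through each product:
  - product 1 (Headphones): category_id=NULL, no match -> kept with NULL
  - product 2 (Tablet): category_id=1 -> matches Supplies
  - product 3 (Charger): category_id=5 -> matches Electronics
  - product 4 (Phone): category_id=2 -> matches Tools
  - product 5 (Pen): category_id=4 -> matches Sports
  - product 6 (Printer): category_id=3 -> matches Outdoor
  - product 7 (Camera): category_id=4 -> matches Sports
All 7 rows appear; 1 has NULL category.

SQL:
SELECT a.name, b.name AS category
FROM products a
LEFT JOIN categories b ON a.category_id = b.id

Result:
name       | category   
-----------+------------
Headphones | NULL       
Tablet     | Supplies   
Charger    | Electronics
Phone      | Tools      
Pen        | Sports     
Printer    | Outdoor    
Camera     | Sports     


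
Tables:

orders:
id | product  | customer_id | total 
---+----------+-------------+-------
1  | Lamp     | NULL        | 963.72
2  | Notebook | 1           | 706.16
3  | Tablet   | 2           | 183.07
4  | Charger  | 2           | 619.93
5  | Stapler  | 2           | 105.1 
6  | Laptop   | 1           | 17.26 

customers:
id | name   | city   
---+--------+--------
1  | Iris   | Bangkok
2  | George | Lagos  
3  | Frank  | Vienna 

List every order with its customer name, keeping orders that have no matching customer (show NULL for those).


LEFT JOIN keeps every row from orders (the left table); where customer_id has no match in customers, the customer columns become NULL. Walk through each order:
  - order 1 (Lamp): customer_id=NULL, no match -> kept with NULL
  - order 2 (Notebook): customer_id=1 -> matches Iris
  - order 3 (Tablet): customer_id=2 -> matches George
  - order 4 (Charger): customer_id=2 -> matches George
  - order 5 (Stapler): customer_id=2 -> matches George
  - order 6 (Laptop): customer_id=1 -> matches Iris
All 6 rows appear; 1 has NULL customer.

SQL:
SELECT a.product, b.name AS customer
FROM orders a
LEFT JOIN customers b ON a.customer_id = b.id

Result:
product  | customer
---------+---------
Lamp     | NULL    
Notebook | Iris    
Tablet   | George  
Charger  | George  
Stapler  | George  
Laptop   | Iris    


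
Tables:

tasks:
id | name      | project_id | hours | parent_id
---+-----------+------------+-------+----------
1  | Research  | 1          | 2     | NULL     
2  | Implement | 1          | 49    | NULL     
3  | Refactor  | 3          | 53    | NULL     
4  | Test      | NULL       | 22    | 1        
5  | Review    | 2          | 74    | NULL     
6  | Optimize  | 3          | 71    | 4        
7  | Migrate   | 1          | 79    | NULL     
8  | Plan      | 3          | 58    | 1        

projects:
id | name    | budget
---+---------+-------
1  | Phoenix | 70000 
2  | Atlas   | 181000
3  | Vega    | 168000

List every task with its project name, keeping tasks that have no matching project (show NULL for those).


LEFT JOIN keeps every row from tasks (the left table); where project_id has no match in projects, the project columns become NULL. Walk through each task:
  - task 1 (Research): project_id=1 -> matches Phoenix
  - task 2 (Implement): project_id=1 -> matches Phoenix
  - task 3 (Refactor): project_id=3 -> matches Vega
  - task 4 (Test): project_id=NULL, no match -> kept with NULL
  - task 5 (Review): project_id=2 -> matches Atlas
  - task 6 (Optimize): project_id=3 -> matches Vega
  - task 7 (Migrate): project_id=1 -> matches Phoenix
  - task 8 (Plan): project_id=3 -> matches Vega
All 8 rows appear; 1 has NULL project.

SQL:
SELECT a.name, b.name AS project
FROM tasks a
LEFT JOIN projects b ON a.project_id = b.id

Result:
name      | project
----------+--------
Research  | Phoenix
Implement | Phoenix
Refactor  | Vega   
Test      | NULL   
Review    | Atlas  
Optimize  | Vega   
Migrate   | Phoenix
Plan      | Vega   


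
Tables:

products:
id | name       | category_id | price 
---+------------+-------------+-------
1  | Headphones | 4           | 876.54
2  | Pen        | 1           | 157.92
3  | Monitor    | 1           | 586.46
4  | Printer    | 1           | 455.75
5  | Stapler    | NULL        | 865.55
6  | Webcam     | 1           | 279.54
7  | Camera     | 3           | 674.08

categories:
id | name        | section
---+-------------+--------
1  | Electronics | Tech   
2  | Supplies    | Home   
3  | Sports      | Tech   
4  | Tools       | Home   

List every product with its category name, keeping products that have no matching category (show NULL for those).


LEFT JOIN keeps every row from products (the left table); where category_id has no match in categories, the category columns become NULL. Walk through each product:
  - product 1 (Headphones): category_id=4 -> matches Tools
  - product 2 (Pen): category_id=1 -> matches Electronics
  - product 3 (Monitor): category_id=1 -> matches Electronics
  - product 4 (Printer): category_id=1 -> matches Electronics
  - product 5 (Stapler): category_id=NULL, no match -> kept with NULL
  - product 6 (Webcam): category_id=1 -> matches Electronics
  - product 7 (Camera): category_id=3 -> matches Sports
All 7 rows appear; 1 has NULL category.

SQL:
SELECT a.name, b.name AS category
FROM products a
LEFT JOIN categories b ON a.category_id = b.id

Result:
name       | category   
-----------+------------
Headphones | Tools      
Pen        | Electronics
Monitor    | Electronics
Printer    | Electronics
Stapler    | NULL       
Webcam     | Electronics
Camera     | Sports     


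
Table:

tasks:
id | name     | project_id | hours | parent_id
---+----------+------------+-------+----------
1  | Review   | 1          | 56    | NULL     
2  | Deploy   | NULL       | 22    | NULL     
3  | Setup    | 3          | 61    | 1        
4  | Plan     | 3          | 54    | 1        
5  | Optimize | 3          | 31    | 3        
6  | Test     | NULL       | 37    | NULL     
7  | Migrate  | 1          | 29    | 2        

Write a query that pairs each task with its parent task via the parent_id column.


This is a self-join: tasks is joined to a second copy of itself, matching each row's parent_id to another row's id. Use LEFT JOIN so rows with parent_id=NULL are kept.
  - task 1 (Review): parent_id=NULL -> NULL
  - task 2 (Deploy): parent_id=NULL -> NULL
  - task 3 (Setup): parent_id=1 -> Review
  - task 4 (Plan): parent_id=1 -> Review
  - task 5 (Optimize): parent_id=3 -> Setup
  - task 6 (Test): parent_id=NULL -> NULL
  - task 7 (Migrate): parent_id=2 -> Deploy

SQL:
SELECT a.name AS item, b.name AS parent
FROM tasks a
LEFT JOIN tasks b ON a.parent_id = b.id

Result:
item     | parent
---------+-------
Review   | NULL  
Deploy   | NULL  
Setup    | Review
Plan     | Review
Optimize | Setup 
Test     | NULL  
Migrate  | Deploy


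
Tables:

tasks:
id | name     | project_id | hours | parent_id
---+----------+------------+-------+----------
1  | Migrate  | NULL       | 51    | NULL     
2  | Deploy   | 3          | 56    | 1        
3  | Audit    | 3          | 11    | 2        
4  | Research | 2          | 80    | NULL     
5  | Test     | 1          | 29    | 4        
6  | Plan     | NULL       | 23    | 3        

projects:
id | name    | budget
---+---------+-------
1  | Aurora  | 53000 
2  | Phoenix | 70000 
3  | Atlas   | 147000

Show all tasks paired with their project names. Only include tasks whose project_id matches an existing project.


INNER JOIN keeps only tasks rows whose project_id matches an id in projects. Walk through each task:
  - task 1 (Migrate): project_id=NULL, no match -> dropped
  - task 2 (Deploy): project_id=3 -> matches Atlas
  - task 3 (Audit): project_id=3 -> matches Atlas
  - task 4 (Research): project_id=2 -> matches Phoenix
  - task 5 (Test): project_id=1 -> matches Aurora
  - task 6 (Plan): project_id=NULL, no match -> dropped
So 2 of 6 rows are dropped.

SQL:
SELECT a.name, b.name AS project
FROM tasks a
INNER JOIN projects b ON a.project_id = b.id

Result:
name     | project
---------+--------
Deploy   | Atlas  
Audit    | Atlas  
Research | Phoenix
Test     | Aurora 


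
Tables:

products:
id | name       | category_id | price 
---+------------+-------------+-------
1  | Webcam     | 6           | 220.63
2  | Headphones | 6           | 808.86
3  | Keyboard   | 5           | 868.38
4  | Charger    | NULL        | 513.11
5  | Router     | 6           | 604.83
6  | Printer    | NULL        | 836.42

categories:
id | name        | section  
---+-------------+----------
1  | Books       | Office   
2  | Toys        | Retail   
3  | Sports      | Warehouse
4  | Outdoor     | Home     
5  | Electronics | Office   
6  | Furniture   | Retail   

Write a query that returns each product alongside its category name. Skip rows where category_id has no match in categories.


INNER JOIN keeps only products rows whose category_id matches an id in categories. Walk through each product:
  - product 1 (Webcam): category_id=6 -> matches Furniture
  - product 2 (Headphones): category_id=6 -> matches Furniture
  - product 3 (Keyboard): category_id=5 -> matches Electronics
  - product 4 (Charger): category_id=NULL, no match -> dropped
  - product 5 (Router): category_id=6 -> matches Furniture
  - product 6 (Printer): category_id=NULL, no match -> dropped
So 2 of 6 rows are dropped.

SQL:
SELECT a.name, b.name AS category
FROM products a
INNER JOIN categories b ON a.category_id = b.id

Result:
name       | category   
-----------+------------
Webcam     | Furniture  
Headphones | Furniture  
Keyboard   | Electronics
Router     | Furniture  


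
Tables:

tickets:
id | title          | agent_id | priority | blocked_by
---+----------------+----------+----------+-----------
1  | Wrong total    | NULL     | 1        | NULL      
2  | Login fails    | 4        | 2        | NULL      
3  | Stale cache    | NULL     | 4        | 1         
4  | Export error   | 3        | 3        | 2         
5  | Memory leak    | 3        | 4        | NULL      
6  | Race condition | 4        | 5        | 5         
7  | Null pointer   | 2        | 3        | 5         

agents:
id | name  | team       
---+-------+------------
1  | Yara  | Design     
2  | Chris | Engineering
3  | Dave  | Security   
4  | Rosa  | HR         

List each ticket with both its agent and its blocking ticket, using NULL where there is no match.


Two LEFT JOINs from the same base table tickets: one to agents via agent_id, one to tickets itself via blocked_by. Both are LEFT so every ticket is preserved.
Match against agents:
  - ticket 1 (Wrong total): agent_id=NULL, no match -> kept with NULL
  - ticket 2 (Login fails): agent_id=4 -> matches Rosa
  - ticket 3 (Stale cache): agent_id=NULL, no match -> kept with NULL
  - ticket 4 (Export error): agent_id=3 -> matches Dave
  - ticket 5 (Memory leak): agent_id=3 -> matches Dave
  - ticket 6 (Race condition): agent_id=4 -> matches Rosa
  - ticket 7 (Null pointer): agent_id=2 -> matches Chris
Match against tickets (self):
  - ticket 1 (Wrong total): blocked_by=NULL -> NULL
  - ticket 2 (Login fails): blocked_by=NULL -> NULL
  - ticket 3 (Stale cache): blocked_by=1 -> Wrong total
  - ticket 4 (Export error): blocked_by=2 -> Login fails
  - ticket 5 (Memory leak): blocked_by=NULL -> NULL
  - ticket 6 (Race condition): blocked_by=5 -> Memory leak
  - ticket 7 (Null pointer): blocked_by=5 -> Memory leak

SQL:
SELECT a.title, b.name AS agent, c.title AS blocked_by
FROM tickets a
LEFT JOIN agents b ON a.agent_id = b.id
LEFT JOIN tickets c ON a.blocked_by = c.id

Result:
title          | agent | blocked_by 
---------------+-------+------------
Wrong total    | NULL  | NULL       
Login fails    | Rosa  | NULL       
Stale cache    | NULL  | Wrong total
Export error   | Dave  | Login fails
Memory leak    | Dave  | NULL       
Race condition | Rosa  | Memory leak
Null pointer   | Chris | Memory leak


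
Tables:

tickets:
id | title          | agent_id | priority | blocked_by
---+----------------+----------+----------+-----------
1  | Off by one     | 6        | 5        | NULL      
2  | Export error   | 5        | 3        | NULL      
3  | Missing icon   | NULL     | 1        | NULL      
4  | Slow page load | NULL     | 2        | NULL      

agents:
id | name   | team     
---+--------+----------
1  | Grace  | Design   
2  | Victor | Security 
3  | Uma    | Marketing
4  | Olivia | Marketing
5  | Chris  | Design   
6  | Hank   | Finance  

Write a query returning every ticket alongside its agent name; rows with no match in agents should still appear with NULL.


LEFT JOIN keeps every row from tickets (the left table); where agent_id has no match in agents, the agent columns become NULL. Walk through each ticket:
  - ticket 1 (Off by one): agent_id=6 -> matches Hank
  - ticket 2 (Export error): agent_id=5 -> matches Chris
  - ticket 3 (Missing icon): agent_id=NULL, no match -> kept with NULL
  - ticket 4 (Slow page load): agent_id=NULL, no match -> kept with NULL
All 4 rows appear; 2 have NULL agent.

SQL:
SELECT a.title, b.name AS agent
FROM tickets a
LEFT JOIN agents b ON a.agent_id = b.id

Result:
title          | agent
---------------+------
Off by one     | Hank 
Export error   | Chris
Missing icon   | NULL 
Slow page load | NULL 


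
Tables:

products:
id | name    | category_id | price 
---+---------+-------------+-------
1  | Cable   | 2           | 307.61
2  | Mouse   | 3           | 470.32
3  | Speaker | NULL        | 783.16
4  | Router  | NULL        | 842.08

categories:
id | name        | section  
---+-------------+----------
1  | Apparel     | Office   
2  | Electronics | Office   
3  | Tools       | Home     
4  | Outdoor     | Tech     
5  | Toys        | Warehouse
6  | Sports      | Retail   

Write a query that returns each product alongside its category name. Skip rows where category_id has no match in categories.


INNER JOIN keeps only products rows whose category_id matches an id in categories. Walk through each product:
  - product 1 (Cable): category_id=2 -> matches Electronics
  - product 2 (Mouse): category_id=3 -> matches Tools
  - product 3 (Speaker): category_id=NULL, no match -> dropped
  - product 4 (Router): category_id=NULL, no match -> dropped
So 2 of 4 rows are dropped.

SQL:
SELECT a.name, b.name AS category
FROM products a
INNER JOIN categories b ON a.category_id = b.id

Result:
name  | category   
------+------------
Cable | Electronics
Mouse | Tools      


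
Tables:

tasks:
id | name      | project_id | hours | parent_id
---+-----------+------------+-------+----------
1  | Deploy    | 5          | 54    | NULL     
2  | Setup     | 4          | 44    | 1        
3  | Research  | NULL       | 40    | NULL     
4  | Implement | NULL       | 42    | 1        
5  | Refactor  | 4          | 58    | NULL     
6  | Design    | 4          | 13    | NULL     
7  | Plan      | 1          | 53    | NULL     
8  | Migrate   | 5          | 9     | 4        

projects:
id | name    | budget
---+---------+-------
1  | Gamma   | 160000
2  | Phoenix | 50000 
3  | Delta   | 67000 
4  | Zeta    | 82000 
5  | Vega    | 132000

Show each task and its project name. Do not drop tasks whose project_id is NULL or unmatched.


LEFT JOIN keeps every row from tasks (the left table); where project_id has no match in projects, the project columns become NULL. Walk through each task:
  - task 1 (Deploy): project_id=5 -> matches Vega
  - task 2 (Setup): project_id=4 -> matches Zeta
  - task 3 (Research): project_id=NULL, no match -> kept with NULL
  - task 4 (Implement): project_id=NULL, no match -> kept with NULL
  - task 5 (Refactor): project_id=4 -> matches Zeta
  - task 6 (Design): project_id=4 -> matches Zeta
  - task 7 (Plan): project_id=1 -> matches Gamma
  - task 8 (Migrate): project_id=5 -> matches Vega
All 8 rows appear; 2 have NULL project.

SQL:
SELECT a.name, b.name AS project
FROM tasks a
LEFT JOIN projects b ON a.project_id = b.id

Result:
name      | project
----------+--------
Deploy    | Vega   
Setup     | Zeta   
Research  | NULL   
Implement | NULL   
Refactor  | Zeta   
Design    | Zeta   
Plan      | Gamma  
Migrate   | Vega   


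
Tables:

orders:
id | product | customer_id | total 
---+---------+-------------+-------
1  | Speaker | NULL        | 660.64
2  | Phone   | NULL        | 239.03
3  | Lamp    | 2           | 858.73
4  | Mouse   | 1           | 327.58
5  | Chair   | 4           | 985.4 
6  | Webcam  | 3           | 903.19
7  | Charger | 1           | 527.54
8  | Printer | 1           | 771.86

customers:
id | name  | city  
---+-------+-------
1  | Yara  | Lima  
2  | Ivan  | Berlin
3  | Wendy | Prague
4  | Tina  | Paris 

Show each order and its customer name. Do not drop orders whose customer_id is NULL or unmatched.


LEFT JOIN keeps every row from orders (the left table); where customer_id has no match in customers, the customer columns become NULL. Walk through each order:
  - order 1 (Speaker): customer_id=NULL, no match -> kept with NULL
  - order 2 (Phone): customer_id=NULL, no match -> kept with NULL
  - order 3 (Lamp): customer_id=2 -> matches Ivan
  - order 4 (Mouse): customer_id=1 -> matches Yara
  - order 5 (Chair): customer_id=4 -> matches Tina
  - order 6 (Webcam): customer_id=3 -> matches Wendy
  - order 7 (Charger): customer_id=1 -> matches Yara
  - order 8 (Printer): customer_id=1 -> matches Yara
All 8 rows appear; 2 have NULL customer.

SQL:
SELECT a.product, b.name AS customer
FROM orders a
LEFT JOIN customers b ON a.customer_id = b.id

Result:
product | customer
--------+---------
Speaker | NULL    
Phone   | NULL    
Lamp    | Ivan    
Mouse   | Yara    
Chair   | Tina    
Webcam  | Wendy   
Charger | Yara    
Printer | Yara    


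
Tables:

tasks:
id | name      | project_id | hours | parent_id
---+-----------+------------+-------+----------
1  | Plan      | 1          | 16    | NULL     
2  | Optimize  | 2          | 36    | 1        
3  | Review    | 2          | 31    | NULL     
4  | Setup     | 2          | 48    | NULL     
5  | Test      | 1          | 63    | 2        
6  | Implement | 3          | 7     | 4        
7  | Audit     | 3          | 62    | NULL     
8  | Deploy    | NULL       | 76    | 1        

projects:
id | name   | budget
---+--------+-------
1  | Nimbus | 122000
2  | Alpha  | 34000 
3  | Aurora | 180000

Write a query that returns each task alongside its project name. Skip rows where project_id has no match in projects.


INNER JOIN keeps only tasks rows whose project_id matches an id in projects. Walk through each task:
  - task 1 (Plan): project_id=1 -> matches Nimbus
  - task 2 (Optimize): project_id=2 -> matches Alpha
  - task 3 (Review): project_id=2 -> matches Alpha
  - task 4 (Setup): project_id=2 -> matches Alpha
  - task 5 (Test): project_id=1 -> matches Nimbus
  - task 6 (Implement): project_id=3 -> matches Aurora
  - task 7 (Audit): project_id=3 -> matches Aurora
  - task 8 (Deploy): project_id=NULL, no match -> dropped
So 1 of 8 rows is dropped.

SQL:
SELECT a.name, b.name AS project
FROM tasks a
INNER JOIN projects b ON a.project_id = b.id

Result:
name      | project
----------+--------
Plan      | Nimbus 
Optimize  | Alpha  
Review    | Alpha  
Setup     | Alpha  
Test      | Nimbus 
Implement | Aurora 
Audit     | Aurora 


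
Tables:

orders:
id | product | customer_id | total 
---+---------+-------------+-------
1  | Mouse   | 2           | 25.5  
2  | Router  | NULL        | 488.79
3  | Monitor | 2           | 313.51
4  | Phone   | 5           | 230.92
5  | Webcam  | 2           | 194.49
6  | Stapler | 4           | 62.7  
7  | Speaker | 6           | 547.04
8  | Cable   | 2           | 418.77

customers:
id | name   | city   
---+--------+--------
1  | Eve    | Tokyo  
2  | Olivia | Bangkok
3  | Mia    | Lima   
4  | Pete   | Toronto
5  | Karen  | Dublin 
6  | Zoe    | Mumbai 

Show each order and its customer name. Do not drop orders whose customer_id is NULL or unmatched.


LEFT JOIN keeps every row from orders (the left table); where customer_id has no match in customers, the customer columns become NULL. Walk through each order:
  - order 1 (Mouse): customer_id=2 -> matches Olivia
  - order 2 (Router): customer_id=NULL, no match -> kept with NULL
  - order 3 (Monitor): customer_id=2 -> matches Olivia
  - order 4 (Phone): customer_id=5 -> matches Karen
  - order 5 (Webcam): customer_id=2 -> matches Olivia
  - order 6 (Stapler): customer_id=4 -> matches Pete
  - order 7 (Speaker): customer_id=6 -> matches Zoe
  - order 8 (Cable): customer_id=2 -> matches Olivia
All 8 rows appear; 1 has NULL customer.

SQL:
SELECT a.product, b.name AS customer
FROM orders a
LEFT JOIN customers b ON a.customer_id = b.id

Result:
product | customer
--------+---------
Mouse   | Olivia  
Router  | NULL    
Monitor | Olivia  
Phone   | Karen   
Webcam  | Olivia  
Stapler | Pete    
Speaker | Zoe     
Cable   | Olivia  


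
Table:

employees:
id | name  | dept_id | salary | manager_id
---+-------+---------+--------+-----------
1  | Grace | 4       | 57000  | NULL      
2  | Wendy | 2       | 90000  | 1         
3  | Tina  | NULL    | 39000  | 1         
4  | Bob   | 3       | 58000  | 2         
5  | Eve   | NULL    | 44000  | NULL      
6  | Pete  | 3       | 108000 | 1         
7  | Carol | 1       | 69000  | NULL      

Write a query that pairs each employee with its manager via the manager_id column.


This is a self-join: employees is joined to a second copy of itself, matching each row's manager_id to another row's id. Use LEFT JOIN so rows with manager_id=NULL are kept.
  - employee 1 (Grace): manager_id=NULL -> NULL
  - employee 2 (Wendy): manager_id=1 -> Grace
  - employee 3 (Tina): manager_id=1 -> Grace
  - employee 4 (Bob): manager_id=2 -> Wendy
  - employee 5 (Eve): manager_id=NULL -> NULL
  - employee 6 (Pete): manager_id=1 -> Grace
  - employee 7 (Carol): manager_id=NULL -> NULL

SQL:
SELECT a.name AS item, b.name AS manager
FROM employees a
LEFT JOIN employees b ON a.manager_id = b.id

Result:
item  | manager
------+--------
Grace | NULL   
Wendy | Grace  
Tina  | Grace  
Bob   | Wendy  
Eve   | NULL   
Pete  | Grace  
Carol | NULL   


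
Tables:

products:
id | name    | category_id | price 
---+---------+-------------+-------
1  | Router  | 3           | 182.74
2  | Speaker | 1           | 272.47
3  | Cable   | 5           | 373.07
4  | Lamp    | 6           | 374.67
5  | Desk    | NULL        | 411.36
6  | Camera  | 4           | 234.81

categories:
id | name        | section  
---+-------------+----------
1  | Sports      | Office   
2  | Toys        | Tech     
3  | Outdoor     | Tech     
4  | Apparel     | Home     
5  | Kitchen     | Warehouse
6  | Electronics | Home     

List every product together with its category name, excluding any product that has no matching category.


INNER JOIN keeps only products rows whose category_id matches an id in categories. Walk through each product:
  - product 1 (Router): category_id=3 -> matches Outdoor
  - product 2 (Speaker): category_id=1 -> matches Sports
  - product 3 (Cable): category_id=5 -> matches Kitchen
  - product 4 (Lamp): category_id=6 -> matches Electronics
  - product 5 (Desk): category_id=NULL, no match -> dropped
  - product 6 (Camera): category_id=4 -> matches Apparel
So 1 of 6 rows is dropped.

SQL:
SELECT a.name, b.name AS category
FROM products a
INNER JOIN categories b ON a.category_id = b.id

Result:
name    | category   
--------+------------
Router  | Outdoor    
Speaker | Sports     
Cable   | Kitchen    
Lamp    | Electronics
Camera  | Apparel    


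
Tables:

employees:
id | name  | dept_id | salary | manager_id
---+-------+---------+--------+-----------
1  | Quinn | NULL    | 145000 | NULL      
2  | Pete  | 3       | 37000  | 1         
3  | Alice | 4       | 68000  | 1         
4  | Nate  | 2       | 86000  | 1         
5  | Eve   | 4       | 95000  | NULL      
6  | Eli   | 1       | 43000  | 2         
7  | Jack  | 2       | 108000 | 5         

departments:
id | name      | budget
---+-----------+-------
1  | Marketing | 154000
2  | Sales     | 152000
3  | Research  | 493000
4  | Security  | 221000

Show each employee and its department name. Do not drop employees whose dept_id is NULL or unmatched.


LEFT JOIN keeps every row from employees (the left table); where dept_id has no match in departments, the department columns become NULL. Walk through each employee:
  - employee 1 (Quinn): dept_id=NULL, no match -> kept with NULL
  - employee 2 (Pete): dept_id=3 -> matches Research
  - employee 3 (Alice): dept_id=4 -> matches Security
  - employee 4 (Nate): dept_id=2 -> matches Sales
  - employee 5 (Eve): dept_id=4 -> matches Security
  - employee 6 (Eli): dept_id=1 -> matches Marketing
  - employee 7 (Jack): dept_id=2 -> matches Sales
All 7 rows appear; 1 has NULL department.

SQL:
SELECT a.name, b.name AS department
FROM employees a
LEFT JOIN departments b ON a.dept_id = b.id

Result:
name  | department
------+-----------
Quinn | NULL      
Pete  | Research  
Alice | Security  
Nate  | Sales     
Eve   | Security  
Eli   | Marketing 
Jack  | Sales     


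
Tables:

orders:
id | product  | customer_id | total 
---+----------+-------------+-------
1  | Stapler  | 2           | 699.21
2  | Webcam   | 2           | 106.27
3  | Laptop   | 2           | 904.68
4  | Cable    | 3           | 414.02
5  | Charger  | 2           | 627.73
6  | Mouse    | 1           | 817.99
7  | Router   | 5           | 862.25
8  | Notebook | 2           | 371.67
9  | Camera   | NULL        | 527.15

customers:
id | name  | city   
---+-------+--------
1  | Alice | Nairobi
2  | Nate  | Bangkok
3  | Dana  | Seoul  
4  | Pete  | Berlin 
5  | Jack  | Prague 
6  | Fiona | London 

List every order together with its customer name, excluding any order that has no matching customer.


INNER JOIN keeps only orders rows whose customer_id matches an id in customers. Walk through each order:
  - order 1 (Stapler): customer_id=2 -> matches Nate
  - order 2 (Webcam): customer_id=2 -> matches Nate
  - order 3 (Laptop): customer_id=2 -> matches Nate
  - order 4 (Cable): customer_id=3 -> matches Dana
  - order 5 (Charger): customer_id=2 -> matches Nate
  - order 6 (Mouse): customer_id=1 -> matches Alice
  - order 7 (Router): customer_id=5 -> matches Jack
  - order 8 (Notebook): customer_id=2 -> matches Nate
  - order 9 (Camera): customer_id=NULL, no match -> dropped
So 1 of 9 rows is dropped.

SQL:
SELECT a.product, b.name AS customer
FROM orders a
INNER JOIN customers b ON a.customer_id = b.id

Result:
product  | customer
---------+---------
Stapler  | Nate    
Webcam   | Nate    
Laptop   | Nate    
Cable    | Dana    
Charger  | Nate    
Mouse    | Alice   
Router   | Jack    
Notebook | Nate    


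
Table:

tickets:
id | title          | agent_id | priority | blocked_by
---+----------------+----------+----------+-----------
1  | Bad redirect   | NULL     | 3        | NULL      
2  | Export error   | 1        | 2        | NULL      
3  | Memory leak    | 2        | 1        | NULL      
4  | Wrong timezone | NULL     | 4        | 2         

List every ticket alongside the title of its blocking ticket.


This is a self-join: tickets is joined to a second copy of itself, matching each row's blocked_by to another row's id. Use LEFT JOIN so rows with blocked_by=NULL are kept.
  - ticket 1 (Bad redirect): blocked_by=NULL -> NULL
  - ticket 2 (Export error): blocked_by=NULL -> NULL
  - ticket 3 (Memory leak): blocked_by=NULL -> NULL
  - ticket 4 (Wrong timezone): blocked_by=2 -> Export error

SQL:
SELECT a.title AS item, b.title AS blocked_by
FROM tickets a
LEFT JOIN tickets b ON a.blocked_by = b.id

Result:
item           | blocked_by  
---------------+-------------
Bad redirect   | NULL        
Export error   | NULL        
Memory leak    | NULL        
Wrong timezone | Export error


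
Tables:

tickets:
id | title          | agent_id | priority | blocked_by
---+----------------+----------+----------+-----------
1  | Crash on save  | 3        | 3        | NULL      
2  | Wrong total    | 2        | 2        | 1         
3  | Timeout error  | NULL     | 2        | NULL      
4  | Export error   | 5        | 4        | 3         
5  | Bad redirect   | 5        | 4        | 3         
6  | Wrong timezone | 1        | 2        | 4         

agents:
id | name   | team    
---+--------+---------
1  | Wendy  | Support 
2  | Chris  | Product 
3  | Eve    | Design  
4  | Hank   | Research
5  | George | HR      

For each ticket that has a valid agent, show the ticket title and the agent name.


INNER JOIN keeps only tickets rows whose agent_id matches an id in agents. Walk through each ticket:
  - ticket 1 (Crash on save): agent_id=3 -> matches Eve
  - ticket 2 (Wrong total): agent_id=2 -> matches Chris
  - ticket 3 (Timeout error): agent_id=NULL, no match -> dropped
  - ticket 4 (Export error): agent_id=5 -> matches George
  - ticket 5 (Bad redirect): agent_id=5 -> matches George
  - ticket 6 (Wrong timezone): agent_id=1 -> matches Wendy
So 1 of 6 rows is dropped.

SQL:
SELECT a.title, b.name AS agent
FROM tickets a
INNER JOIN agents b ON a.agent_id = b.id

Result:
title          | agent 
---------------+-------
Crash on save  | Eve   
Wrong total    | Chris 
Export error   | George
Bad redirect   | George
Wrong timezone | Wendy 


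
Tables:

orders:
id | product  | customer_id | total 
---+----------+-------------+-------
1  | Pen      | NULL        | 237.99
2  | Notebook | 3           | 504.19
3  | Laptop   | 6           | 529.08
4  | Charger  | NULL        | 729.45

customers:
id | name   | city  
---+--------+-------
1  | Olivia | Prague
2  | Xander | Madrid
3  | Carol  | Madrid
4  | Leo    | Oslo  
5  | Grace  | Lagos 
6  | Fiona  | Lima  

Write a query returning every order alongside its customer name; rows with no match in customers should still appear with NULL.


LEFT JOIN keeps every row from orders (the left table); where customer_id has no match in customers, the customer columns become NULL. Walk through each order:
  - order 1 (Pen): customer_id=NULL, no match -> kept with NULL
  - order 2 (Notebook): customer_id=3 -> matches Carol
  - order 3 (Laptop): customer_id=6 -> matches Fiona
  - order 4 (Charger): customer_id=NULL, no match -> kept with NULL
All 4 rows appear; 2 have NULL customer.

SQL:
SELECT a.product, b.name AS customer
FROM orders a
LEFT JOIN customers b ON a.customer_id = b.id

Result:
product  | customer
---------+---------
Pen      | NULL    
Notebook | Carol   
Laptop   | Fiona   
Charger  | NULL    


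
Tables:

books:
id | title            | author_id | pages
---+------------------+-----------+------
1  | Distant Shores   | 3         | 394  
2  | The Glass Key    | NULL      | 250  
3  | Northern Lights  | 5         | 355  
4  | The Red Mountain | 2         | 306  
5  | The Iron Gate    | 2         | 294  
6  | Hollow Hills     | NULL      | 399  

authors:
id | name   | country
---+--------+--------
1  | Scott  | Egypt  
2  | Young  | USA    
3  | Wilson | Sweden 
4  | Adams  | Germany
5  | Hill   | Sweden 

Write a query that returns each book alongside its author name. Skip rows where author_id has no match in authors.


INNER JOIN keeps only books rows whose author_id matches an id in authors. Walk through each book:
  - book 1 (Distant Shores): author_id=3 -> matches Wilson
  - book 2 (The Glass Key): author_id=NULL, no match -> dropped
  - book 3 (Northern Lights): author_id=5 -> matches Hill
  - book 4 (The Red Mountain): author_id=2 -> matches Young
  - book 5 (The Iron Gate): author_id=2 -> matches Young
  - book 6 (Hollow Hills): author_id=NULL, no match -> dropped
So 2 of 6 rows are dropped.

SQL:
SELECT a.title, b.name AS author
FROM books a
INNER JOIN authors b ON a.author_id = b.id

Result:
title            | author
-----------------+-------
Distant Shores   | Wilson
Northern Lights  | Hill  
The Red Mountain | Young 
The Iron Gate    | Young 


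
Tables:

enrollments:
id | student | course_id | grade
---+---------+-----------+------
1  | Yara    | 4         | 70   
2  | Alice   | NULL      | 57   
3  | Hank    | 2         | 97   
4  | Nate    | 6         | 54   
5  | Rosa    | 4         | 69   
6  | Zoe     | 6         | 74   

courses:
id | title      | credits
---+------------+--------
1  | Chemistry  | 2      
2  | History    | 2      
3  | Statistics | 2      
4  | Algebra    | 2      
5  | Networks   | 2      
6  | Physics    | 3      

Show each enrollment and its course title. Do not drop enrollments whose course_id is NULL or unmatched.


LEFT JOIN keeps every row from enrollments (the left table); where course_id has no match in courses, the course columns become NULL. Walk through each enrollment:
  - enrollment 1 (Yara): course_id=4 -> matches Algebra
  - enrollment 2 (Alice): course_id=NULL, no match -> kept with NULL
  - enrollment 3 (Hank): course_id=2 -> matches History
  - enrollment 4 (Nate): course_id=6 -> matches Physics
  - enrollment 5 (Rosa): course_id=4 -> matches Algebra
  - enrollment 6 (Zoe): course_id=6 -> matches Physics
All 6 rows appear; 1 has NULL course.

SQL:
SELECT a.student, b.title AS course
FROM enrollments a
LEFT JOIN courses b ON a.course_id = b.id

Result:
student | course 
--------+--------
Yara    | Algebra
Alice   | NULL   
Hank    | History
Nate    | Physics
Rosa    | Algebra
Zoe     | Physics


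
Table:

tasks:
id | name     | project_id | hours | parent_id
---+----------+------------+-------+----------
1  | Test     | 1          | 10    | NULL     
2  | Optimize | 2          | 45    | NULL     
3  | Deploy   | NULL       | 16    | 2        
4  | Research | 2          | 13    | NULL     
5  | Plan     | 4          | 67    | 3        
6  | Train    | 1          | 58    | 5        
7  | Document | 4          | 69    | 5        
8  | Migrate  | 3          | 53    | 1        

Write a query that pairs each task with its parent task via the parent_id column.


This is a self-join: tasks is joined to a second copy of itself, matching each row's parent_id to another row's id. Use LEFT JOIN so rows with parent_id=NULL are kept.
  - task 1 (Test): parent_id=NULL -> NULL
  - task 2 (Optimize): parent_id=NULL -> NULL
  - task 3 (Deploy): parent_id=2 -> Optimize
  - task 4 (Research): parent_id=NULL -> NULL
  - task 5 (Plan): parent_id=3 -> Deploy
  - task 6 (Train): parent_id=5 -> Plan
  - task 7 (Document): parent_id=5 -> Plan
  - task 8 (Migrate): parent_id=1 -> Test

SQL:
SELECT a.name AS item, b.name AS parent
FROM tasks a
LEFT JOIN tasks b ON a.parent_id = b.id

Result:
item     | parent  
---------+---------
Test     | NULL    
Optimize | NULL    
Deploy   | Optimize
Research | NULL    
Plan     | Deploy  
Train    | Plan    
Document | Plan    
Migrate  | Test    
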